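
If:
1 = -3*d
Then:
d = -1/3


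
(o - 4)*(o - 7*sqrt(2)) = o^2 - 7*sqrt(2)*o - 4*o + 28*sqrt(2)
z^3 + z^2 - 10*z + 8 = (z - 2)*(z - 1)*(z + 4)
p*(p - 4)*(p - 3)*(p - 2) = p^4 - 9*p^3 + 26*p^2 - 24*p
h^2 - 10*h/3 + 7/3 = (h - 7/3)*(h - 1)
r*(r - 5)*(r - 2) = r^3 - 7*r^2 + 10*r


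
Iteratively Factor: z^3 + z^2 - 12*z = (z + 4)*(z^2 - 3*z) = z*(z + 4)*(z - 3)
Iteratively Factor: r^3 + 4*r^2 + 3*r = (r)*(r^2 + 4*r + 3) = r*(r + 1)*(r + 3)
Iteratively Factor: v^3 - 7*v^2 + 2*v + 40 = (v + 2)*(v^2 - 9*v + 20) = (v - 4)*(v + 2)*(v - 5)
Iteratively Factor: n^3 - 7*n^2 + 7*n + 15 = (n - 3)*(n^2 - 4*n - 5) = (n - 3)*(n + 1)*(n - 5)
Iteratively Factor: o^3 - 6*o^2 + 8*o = (o)*(o^2 - 6*o + 8) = o*(o - 2)*(o - 4)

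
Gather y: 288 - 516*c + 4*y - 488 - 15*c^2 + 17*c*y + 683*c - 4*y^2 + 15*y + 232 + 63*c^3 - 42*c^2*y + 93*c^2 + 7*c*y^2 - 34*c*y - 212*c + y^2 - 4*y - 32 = 63*c^3 + 78*c^2 - 45*c + y^2*(7*c - 3) + y*(-42*c^2 - 17*c + 15)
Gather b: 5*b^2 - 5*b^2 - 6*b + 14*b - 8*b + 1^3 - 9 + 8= 0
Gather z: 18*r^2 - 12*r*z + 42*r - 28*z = 18*r^2 + 42*r + z*(-12*r - 28)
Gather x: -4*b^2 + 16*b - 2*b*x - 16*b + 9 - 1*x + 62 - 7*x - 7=-4*b^2 + x*(-2*b - 8) + 64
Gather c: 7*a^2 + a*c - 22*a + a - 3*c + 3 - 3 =7*a^2 - 21*a + c*(a - 3)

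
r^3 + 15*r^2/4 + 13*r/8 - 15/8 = (r - 1/2)*(r + 5/4)*(r + 3)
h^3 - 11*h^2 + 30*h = h*(h - 6)*(h - 5)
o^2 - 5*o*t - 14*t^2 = (o - 7*t)*(o + 2*t)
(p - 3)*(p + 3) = p^2 - 9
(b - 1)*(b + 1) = b^2 - 1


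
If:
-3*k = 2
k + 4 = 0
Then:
No Solution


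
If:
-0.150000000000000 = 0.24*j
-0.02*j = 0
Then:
No Solution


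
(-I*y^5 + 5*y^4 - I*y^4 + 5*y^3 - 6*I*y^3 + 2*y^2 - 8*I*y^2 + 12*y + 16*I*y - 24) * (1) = -I*y^5 + 5*y^4 - I*y^4 + 5*y^3 - 6*I*y^3 + 2*y^2 - 8*I*y^2 + 12*y + 16*I*y - 24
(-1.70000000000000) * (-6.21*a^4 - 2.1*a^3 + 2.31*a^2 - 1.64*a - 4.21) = 10.557*a^4 + 3.57*a^3 - 3.927*a^2 + 2.788*a + 7.157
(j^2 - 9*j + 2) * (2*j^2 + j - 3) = 2*j^4 - 17*j^3 - 8*j^2 + 29*j - 6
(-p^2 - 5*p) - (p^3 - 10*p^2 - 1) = -p^3 + 9*p^2 - 5*p + 1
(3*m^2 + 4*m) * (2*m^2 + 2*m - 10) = 6*m^4 + 14*m^3 - 22*m^2 - 40*m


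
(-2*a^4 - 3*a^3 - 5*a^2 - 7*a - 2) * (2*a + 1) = -4*a^5 - 8*a^4 - 13*a^3 - 19*a^2 - 11*a - 2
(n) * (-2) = -2*n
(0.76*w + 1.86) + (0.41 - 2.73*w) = 2.27 - 1.97*w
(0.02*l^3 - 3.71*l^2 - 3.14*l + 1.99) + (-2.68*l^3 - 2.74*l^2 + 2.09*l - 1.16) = -2.66*l^3 - 6.45*l^2 - 1.05*l + 0.83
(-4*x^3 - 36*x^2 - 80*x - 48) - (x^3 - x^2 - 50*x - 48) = -5*x^3 - 35*x^2 - 30*x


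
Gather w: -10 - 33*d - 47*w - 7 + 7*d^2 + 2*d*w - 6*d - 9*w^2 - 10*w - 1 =7*d^2 - 39*d - 9*w^2 + w*(2*d - 57) - 18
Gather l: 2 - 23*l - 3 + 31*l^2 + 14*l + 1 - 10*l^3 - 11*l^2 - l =-10*l^3 + 20*l^2 - 10*l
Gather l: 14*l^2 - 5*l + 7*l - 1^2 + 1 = 14*l^2 + 2*l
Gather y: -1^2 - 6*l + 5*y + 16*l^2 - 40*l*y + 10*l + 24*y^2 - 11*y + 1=16*l^2 + 4*l + 24*y^2 + y*(-40*l - 6)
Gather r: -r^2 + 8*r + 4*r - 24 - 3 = -r^2 + 12*r - 27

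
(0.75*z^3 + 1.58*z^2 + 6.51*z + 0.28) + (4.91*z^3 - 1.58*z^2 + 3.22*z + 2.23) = 5.66*z^3 + 9.73*z + 2.51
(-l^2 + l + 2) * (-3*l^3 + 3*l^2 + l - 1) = 3*l^5 - 6*l^4 - 4*l^3 + 8*l^2 + l - 2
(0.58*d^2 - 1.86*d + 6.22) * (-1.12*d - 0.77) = -0.6496*d^3 + 1.6366*d^2 - 5.5342*d - 4.7894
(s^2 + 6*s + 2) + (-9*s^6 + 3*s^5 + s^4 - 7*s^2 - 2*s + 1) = -9*s^6 + 3*s^5 + s^4 - 6*s^2 + 4*s + 3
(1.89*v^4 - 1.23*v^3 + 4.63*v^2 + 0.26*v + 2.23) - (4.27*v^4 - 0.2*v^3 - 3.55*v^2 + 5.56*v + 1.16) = -2.38*v^4 - 1.03*v^3 + 8.18*v^2 - 5.3*v + 1.07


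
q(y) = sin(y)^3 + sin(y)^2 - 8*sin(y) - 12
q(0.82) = -16.92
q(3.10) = -12.33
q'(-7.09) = -5.45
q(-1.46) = -4.04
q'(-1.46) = -0.78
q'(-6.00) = -6.92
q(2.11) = -17.50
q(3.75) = -7.29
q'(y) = 3*sin(y)^2*cos(y) + 2*sin(y)*cos(y) - 8*cos(y)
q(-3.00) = -10.85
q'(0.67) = -4.39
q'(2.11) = 2.09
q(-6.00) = -14.14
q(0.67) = -16.34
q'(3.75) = 6.70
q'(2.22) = 2.72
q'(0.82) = -3.37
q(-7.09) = -6.08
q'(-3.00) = 8.14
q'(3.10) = 7.90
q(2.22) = -17.23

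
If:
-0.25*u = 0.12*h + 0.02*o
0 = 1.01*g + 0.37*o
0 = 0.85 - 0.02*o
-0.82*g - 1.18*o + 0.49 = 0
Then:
No Solution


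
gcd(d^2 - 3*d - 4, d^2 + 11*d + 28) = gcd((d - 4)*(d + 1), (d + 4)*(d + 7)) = 1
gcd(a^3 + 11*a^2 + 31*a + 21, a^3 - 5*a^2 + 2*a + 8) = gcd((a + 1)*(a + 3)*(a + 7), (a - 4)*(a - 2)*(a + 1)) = a + 1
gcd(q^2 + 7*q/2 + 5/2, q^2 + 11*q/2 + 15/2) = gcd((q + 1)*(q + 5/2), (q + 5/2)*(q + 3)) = q + 5/2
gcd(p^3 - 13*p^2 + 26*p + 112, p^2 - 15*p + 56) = p^2 - 15*p + 56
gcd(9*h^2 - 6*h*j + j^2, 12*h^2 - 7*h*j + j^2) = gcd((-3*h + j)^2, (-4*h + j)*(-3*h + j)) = 3*h - j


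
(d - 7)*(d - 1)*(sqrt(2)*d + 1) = sqrt(2)*d^3 - 8*sqrt(2)*d^2 + d^2 - 8*d + 7*sqrt(2)*d + 7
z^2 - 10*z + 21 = (z - 7)*(z - 3)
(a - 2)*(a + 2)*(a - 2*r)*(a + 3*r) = a^4 + a^3*r - 6*a^2*r^2 - 4*a^2 - 4*a*r + 24*r^2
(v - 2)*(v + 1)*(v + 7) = v^3 + 6*v^2 - 9*v - 14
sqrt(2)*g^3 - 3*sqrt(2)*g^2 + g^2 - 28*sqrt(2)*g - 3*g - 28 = (g - 7)*(g + 4)*(sqrt(2)*g + 1)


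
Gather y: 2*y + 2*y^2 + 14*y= 2*y^2 + 16*y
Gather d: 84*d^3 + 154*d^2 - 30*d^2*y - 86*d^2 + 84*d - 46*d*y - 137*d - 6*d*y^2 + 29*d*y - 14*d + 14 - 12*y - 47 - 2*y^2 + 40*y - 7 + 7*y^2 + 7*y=84*d^3 + d^2*(68 - 30*y) + d*(-6*y^2 - 17*y - 67) + 5*y^2 + 35*y - 40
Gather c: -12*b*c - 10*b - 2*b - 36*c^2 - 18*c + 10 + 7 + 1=-12*b - 36*c^2 + c*(-12*b - 18) + 18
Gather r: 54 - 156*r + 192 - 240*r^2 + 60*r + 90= -240*r^2 - 96*r + 336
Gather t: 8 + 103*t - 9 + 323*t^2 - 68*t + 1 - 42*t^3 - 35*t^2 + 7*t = -42*t^3 + 288*t^2 + 42*t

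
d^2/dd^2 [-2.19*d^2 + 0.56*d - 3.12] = -4.38000000000000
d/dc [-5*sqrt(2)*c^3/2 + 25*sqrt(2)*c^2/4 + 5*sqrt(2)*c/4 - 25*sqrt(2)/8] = 5*sqrt(2)*(-6*c^2 + 10*c + 1)/4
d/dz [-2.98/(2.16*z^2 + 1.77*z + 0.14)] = (12.8736*z + 5.2746)/(2.16*z^2 + 1.77*z + 0.14)^2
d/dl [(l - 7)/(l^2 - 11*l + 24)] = (l^2 - 11*l - (l - 7)*(2*l - 11) + 24)/(l^2 - 11*l + 24)^2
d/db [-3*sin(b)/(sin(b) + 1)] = -3*cos(b)/(sin(b) + 1)^2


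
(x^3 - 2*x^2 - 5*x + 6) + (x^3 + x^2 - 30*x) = 2*x^3 - x^2 - 35*x + 6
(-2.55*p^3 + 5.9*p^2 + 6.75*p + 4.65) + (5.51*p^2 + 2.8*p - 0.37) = -2.55*p^3 + 11.41*p^2 + 9.55*p + 4.28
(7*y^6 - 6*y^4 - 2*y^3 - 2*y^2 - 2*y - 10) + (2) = 7*y^6 - 6*y^4 - 2*y^3 - 2*y^2 - 2*y - 8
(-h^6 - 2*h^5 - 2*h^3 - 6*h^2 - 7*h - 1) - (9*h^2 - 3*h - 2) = -h^6 - 2*h^5 - 2*h^3 - 15*h^2 - 4*h + 1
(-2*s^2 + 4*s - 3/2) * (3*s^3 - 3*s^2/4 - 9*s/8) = -6*s^5 + 27*s^4/2 - 21*s^3/4 - 27*s^2/8 + 27*s/16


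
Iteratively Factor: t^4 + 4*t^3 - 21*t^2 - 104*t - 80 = (t + 4)*(t^3 - 21*t - 20) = (t + 4)^2*(t^2 - 4*t - 5) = (t + 1)*(t + 4)^2*(t - 5)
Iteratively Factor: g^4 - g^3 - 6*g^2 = (g)*(g^3 - g^2 - 6*g) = g*(g + 2)*(g^2 - 3*g) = g*(g - 3)*(g + 2)*(g)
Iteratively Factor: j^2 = (j)*(j)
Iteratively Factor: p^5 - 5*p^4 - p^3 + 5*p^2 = (p - 5)*(p^4 - p^2) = (p - 5)*(p - 1)*(p^3 + p^2) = (p - 5)*(p - 1)*(p + 1)*(p^2) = p*(p - 5)*(p - 1)*(p + 1)*(p)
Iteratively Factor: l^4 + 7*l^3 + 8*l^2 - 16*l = (l + 4)*(l^3 + 3*l^2 - 4*l) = l*(l + 4)*(l^2 + 3*l - 4) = l*(l - 1)*(l + 4)*(l + 4)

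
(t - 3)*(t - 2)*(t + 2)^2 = t^4 - t^3 - 10*t^2 + 4*t + 24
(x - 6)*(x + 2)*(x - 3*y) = x^3 - 3*x^2*y - 4*x^2 + 12*x*y - 12*x + 36*y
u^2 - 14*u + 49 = (u - 7)^2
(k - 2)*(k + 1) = k^2 - k - 2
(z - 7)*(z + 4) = z^2 - 3*z - 28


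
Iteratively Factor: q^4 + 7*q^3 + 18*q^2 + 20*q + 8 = (q + 2)*(q^3 + 5*q^2 + 8*q + 4) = (q + 2)^2*(q^2 + 3*q + 2) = (q + 2)^3*(q + 1)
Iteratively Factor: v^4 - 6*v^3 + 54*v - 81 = (v - 3)*(v^3 - 3*v^2 - 9*v + 27) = (v - 3)^2*(v^2 - 9) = (v - 3)^2*(v + 3)*(v - 3)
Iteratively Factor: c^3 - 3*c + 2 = (c - 1)*(c^2 + c - 2) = (c - 1)^2*(c + 2)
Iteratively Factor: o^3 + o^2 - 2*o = (o + 2)*(o^2 - o) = o*(o + 2)*(o - 1)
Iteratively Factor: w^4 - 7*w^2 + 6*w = (w)*(w^3 - 7*w + 6) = w*(w - 2)*(w^2 + 2*w - 3) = w*(w - 2)*(w - 1)*(w + 3)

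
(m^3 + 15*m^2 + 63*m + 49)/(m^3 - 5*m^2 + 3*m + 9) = (m^2 + 14*m + 49)/(m^2 - 6*m + 9)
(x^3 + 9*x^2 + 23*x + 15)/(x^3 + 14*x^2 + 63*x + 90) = (x + 1)/(x + 6)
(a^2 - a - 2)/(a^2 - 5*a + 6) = (a + 1)/(a - 3)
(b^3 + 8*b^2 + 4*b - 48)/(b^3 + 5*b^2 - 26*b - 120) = (b - 2)/(b - 5)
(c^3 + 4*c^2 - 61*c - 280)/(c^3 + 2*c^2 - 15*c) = (c^2 - c - 56)/(c*(c - 3))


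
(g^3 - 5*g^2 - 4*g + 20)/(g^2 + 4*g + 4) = (g^2 - 7*g + 10)/(g + 2)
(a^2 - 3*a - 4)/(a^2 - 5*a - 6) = (a - 4)/(a - 6)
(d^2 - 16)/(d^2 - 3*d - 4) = (d + 4)/(d + 1)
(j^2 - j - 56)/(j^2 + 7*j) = (j - 8)/j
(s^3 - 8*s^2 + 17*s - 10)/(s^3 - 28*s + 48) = (s^2 - 6*s + 5)/(s^2 + 2*s - 24)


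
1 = 1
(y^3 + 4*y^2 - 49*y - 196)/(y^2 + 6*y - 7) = (y^2 - 3*y - 28)/(y - 1)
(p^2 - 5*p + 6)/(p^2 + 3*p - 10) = (p - 3)/(p + 5)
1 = 1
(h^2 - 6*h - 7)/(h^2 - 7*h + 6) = (h^2 - 6*h - 7)/(h^2 - 7*h + 6)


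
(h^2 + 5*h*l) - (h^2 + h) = 5*h*l - h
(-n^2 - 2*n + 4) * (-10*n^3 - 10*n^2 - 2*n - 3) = 10*n^5 + 30*n^4 - 18*n^3 - 33*n^2 - 2*n - 12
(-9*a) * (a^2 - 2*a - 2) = -9*a^3 + 18*a^2 + 18*a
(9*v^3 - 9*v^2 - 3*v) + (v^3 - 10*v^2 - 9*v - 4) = 10*v^3 - 19*v^2 - 12*v - 4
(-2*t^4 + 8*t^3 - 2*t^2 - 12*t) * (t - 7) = -2*t^5 + 22*t^4 - 58*t^3 + 2*t^2 + 84*t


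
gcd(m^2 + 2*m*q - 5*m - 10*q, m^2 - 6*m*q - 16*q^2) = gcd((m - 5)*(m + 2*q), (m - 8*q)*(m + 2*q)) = m + 2*q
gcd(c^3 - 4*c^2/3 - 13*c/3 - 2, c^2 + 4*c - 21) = c - 3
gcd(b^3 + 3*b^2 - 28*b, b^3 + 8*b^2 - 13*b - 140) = b^2 + 3*b - 28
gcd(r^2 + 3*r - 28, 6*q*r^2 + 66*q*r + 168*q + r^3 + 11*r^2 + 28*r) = r + 7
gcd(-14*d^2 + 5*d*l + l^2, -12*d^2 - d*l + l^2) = 1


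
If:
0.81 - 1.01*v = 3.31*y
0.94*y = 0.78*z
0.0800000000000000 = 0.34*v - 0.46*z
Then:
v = 0.42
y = 0.12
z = 0.14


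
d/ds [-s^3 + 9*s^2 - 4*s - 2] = -3*s^2 + 18*s - 4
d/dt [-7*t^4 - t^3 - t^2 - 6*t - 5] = -28*t^3 - 3*t^2 - 2*t - 6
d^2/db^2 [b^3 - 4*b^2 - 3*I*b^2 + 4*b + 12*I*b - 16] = 6*b - 8 - 6*I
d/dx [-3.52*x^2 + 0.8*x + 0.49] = 0.8 - 7.04*x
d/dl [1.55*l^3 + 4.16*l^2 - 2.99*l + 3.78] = 4.65*l^2 + 8.32*l - 2.99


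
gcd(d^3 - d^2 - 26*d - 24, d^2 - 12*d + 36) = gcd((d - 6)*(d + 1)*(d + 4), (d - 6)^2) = d - 6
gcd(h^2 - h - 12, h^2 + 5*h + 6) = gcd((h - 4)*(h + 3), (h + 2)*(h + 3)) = h + 3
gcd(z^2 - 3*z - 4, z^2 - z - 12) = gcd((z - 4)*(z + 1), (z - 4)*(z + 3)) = z - 4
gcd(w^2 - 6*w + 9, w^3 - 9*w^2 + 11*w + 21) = w - 3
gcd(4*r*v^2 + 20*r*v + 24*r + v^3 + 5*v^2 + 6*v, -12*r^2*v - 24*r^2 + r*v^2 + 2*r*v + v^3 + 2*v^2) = 4*r*v + 8*r + v^2 + 2*v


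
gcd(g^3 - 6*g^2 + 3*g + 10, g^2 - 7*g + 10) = g^2 - 7*g + 10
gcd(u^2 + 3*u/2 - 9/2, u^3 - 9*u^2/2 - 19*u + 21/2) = u + 3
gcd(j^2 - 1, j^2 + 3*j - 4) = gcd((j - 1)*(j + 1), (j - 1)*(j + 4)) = j - 1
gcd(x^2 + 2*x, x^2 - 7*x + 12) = 1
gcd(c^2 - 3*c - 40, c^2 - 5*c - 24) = c - 8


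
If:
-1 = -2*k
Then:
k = 1/2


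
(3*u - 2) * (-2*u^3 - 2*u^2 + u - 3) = -6*u^4 - 2*u^3 + 7*u^2 - 11*u + 6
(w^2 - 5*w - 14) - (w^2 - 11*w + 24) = 6*w - 38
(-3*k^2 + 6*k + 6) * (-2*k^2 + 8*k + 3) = 6*k^4 - 36*k^3 + 27*k^2 + 66*k + 18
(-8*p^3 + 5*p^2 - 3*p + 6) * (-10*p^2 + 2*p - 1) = 80*p^5 - 66*p^4 + 48*p^3 - 71*p^2 + 15*p - 6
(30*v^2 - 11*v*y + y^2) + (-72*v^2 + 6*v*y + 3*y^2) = -42*v^2 - 5*v*y + 4*y^2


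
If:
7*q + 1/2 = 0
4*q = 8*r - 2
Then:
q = -1/14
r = 3/14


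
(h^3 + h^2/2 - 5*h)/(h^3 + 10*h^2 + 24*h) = (h^2 + h/2 - 5)/(h^2 + 10*h + 24)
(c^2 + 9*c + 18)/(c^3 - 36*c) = (c + 3)/(c*(c - 6))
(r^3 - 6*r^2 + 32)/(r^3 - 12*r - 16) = (r - 4)/(r + 2)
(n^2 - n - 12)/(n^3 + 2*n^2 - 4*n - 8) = (n^2 - n - 12)/(n^3 + 2*n^2 - 4*n - 8)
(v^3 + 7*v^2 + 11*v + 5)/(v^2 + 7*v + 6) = (v^2 + 6*v + 5)/(v + 6)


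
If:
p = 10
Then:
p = 10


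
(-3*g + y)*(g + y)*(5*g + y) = -15*g^3 - 13*g^2*y + 3*g*y^2 + y^3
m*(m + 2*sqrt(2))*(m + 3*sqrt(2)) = m^3 + 5*sqrt(2)*m^2 + 12*m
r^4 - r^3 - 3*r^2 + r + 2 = (r - 2)*(r - 1)*(r + 1)^2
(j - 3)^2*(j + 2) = j^3 - 4*j^2 - 3*j + 18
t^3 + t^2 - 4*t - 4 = (t - 2)*(t + 1)*(t + 2)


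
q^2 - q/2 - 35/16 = (q - 7/4)*(q + 5/4)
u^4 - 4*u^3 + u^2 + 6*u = u*(u - 3)*(u - 2)*(u + 1)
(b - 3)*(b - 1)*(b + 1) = b^3 - 3*b^2 - b + 3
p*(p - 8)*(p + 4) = p^3 - 4*p^2 - 32*p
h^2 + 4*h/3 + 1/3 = (h + 1/3)*(h + 1)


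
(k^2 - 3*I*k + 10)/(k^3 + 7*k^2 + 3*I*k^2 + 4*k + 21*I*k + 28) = (k^2 - 3*I*k + 10)/(k^3 + k^2*(7 + 3*I) + k*(4 + 21*I) + 28)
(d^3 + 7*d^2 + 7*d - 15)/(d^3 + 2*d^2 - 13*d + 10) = (d + 3)/(d - 2)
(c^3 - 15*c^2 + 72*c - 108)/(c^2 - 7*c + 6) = (c^2 - 9*c + 18)/(c - 1)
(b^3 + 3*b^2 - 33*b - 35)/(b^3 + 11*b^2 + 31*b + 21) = (b - 5)/(b + 3)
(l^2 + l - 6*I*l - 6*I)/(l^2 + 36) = (l + 1)/(l + 6*I)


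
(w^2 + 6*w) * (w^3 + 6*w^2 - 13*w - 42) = w^5 + 12*w^4 + 23*w^3 - 120*w^2 - 252*w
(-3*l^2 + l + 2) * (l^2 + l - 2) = -3*l^4 - 2*l^3 + 9*l^2 - 4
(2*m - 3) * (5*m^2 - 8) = 10*m^3 - 15*m^2 - 16*m + 24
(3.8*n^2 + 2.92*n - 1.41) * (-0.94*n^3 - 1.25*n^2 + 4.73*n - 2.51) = -3.572*n^5 - 7.4948*n^4 + 15.6494*n^3 + 6.0361*n^2 - 13.9985*n + 3.5391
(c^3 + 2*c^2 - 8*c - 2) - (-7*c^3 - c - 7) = 8*c^3 + 2*c^2 - 7*c + 5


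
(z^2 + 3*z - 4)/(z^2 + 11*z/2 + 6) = 2*(z - 1)/(2*z + 3)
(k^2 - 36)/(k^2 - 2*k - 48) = (k - 6)/(k - 8)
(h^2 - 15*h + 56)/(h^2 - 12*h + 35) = (h - 8)/(h - 5)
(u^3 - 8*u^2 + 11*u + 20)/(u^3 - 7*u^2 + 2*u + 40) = (u + 1)/(u + 2)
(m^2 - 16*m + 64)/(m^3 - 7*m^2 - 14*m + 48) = (m - 8)/(m^2 + m - 6)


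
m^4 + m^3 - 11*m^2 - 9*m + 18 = (m - 3)*(m - 1)*(m + 2)*(m + 3)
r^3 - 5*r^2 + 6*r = r*(r - 3)*(r - 2)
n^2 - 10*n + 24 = (n - 6)*(n - 4)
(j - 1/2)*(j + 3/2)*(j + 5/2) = j^3 + 7*j^2/2 + 7*j/4 - 15/8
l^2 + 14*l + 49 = (l + 7)^2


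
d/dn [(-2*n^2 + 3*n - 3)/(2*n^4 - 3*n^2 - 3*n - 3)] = ((4*n - 3)*(-2*n^4 + 3*n^2 + 3*n + 3) - (2*n^2 - 3*n + 3)*(-8*n^3 + 6*n + 3))/(-2*n^4 + 3*n^2 + 3*n + 3)^2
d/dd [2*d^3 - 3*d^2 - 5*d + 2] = 6*d^2 - 6*d - 5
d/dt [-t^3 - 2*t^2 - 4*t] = -3*t^2 - 4*t - 4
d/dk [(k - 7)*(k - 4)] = 2*k - 11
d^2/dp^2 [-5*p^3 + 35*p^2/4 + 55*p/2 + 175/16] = 35/2 - 30*p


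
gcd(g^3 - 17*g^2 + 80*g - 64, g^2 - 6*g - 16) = g - 8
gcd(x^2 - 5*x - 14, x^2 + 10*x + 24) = 1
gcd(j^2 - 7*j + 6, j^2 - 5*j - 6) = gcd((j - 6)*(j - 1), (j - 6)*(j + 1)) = j - 6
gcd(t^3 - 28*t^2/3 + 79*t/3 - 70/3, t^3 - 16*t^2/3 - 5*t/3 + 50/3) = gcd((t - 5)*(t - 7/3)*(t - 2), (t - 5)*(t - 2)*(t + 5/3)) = t^2 - 7*t + 10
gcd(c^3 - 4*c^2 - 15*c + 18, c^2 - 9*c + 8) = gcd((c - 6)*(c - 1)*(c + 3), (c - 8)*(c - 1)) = c - 1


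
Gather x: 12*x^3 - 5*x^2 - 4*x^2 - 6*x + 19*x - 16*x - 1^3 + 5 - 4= 12*x^3 - 9*x^2 - 3*x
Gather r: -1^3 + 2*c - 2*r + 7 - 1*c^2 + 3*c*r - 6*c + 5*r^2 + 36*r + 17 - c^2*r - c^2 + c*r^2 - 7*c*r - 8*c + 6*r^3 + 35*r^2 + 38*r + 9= -2*c^2 - 12*c + 6*r^3 + r^2*(c + 40) + r*(-c^2 - 4*c + 72) + 32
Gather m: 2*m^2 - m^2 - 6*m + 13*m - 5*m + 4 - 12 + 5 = m^2 + 2*m - 3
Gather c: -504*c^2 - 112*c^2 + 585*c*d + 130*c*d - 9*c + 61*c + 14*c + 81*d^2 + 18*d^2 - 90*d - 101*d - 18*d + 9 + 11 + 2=-616*c^2 + c*(715*d + 66) + 99*d^2 - 209*d + 22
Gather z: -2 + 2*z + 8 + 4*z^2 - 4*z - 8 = 4*z^2 - 2*z - 2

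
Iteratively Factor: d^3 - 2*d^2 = (d)*(d^2 - 2*d) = d*(d - 2)*(d)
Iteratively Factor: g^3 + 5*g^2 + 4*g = (g + 4)*(g^2 + g) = (g + 1)*(g + 4)*(g)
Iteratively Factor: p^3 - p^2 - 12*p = (p)*(p^2 - p - 12) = p*(p + 3)*(p - 4)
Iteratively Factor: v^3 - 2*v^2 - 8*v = (v)*(v^2 - 2*v - 8) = v*(v + 2)*(v - 4)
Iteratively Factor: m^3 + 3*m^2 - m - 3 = (m + 3)*(m^2 - 1) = (m - 1)*(m + 3)*(m + 1)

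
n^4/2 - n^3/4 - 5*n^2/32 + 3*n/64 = n*(n/2 + 1/4)*(n - 3/4)*(n - 1/4)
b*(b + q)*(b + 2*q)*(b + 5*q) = b^4 + 8*b^3*q + 17*b^2*q^2 + 10*b*q^3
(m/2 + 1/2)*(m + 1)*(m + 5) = m^3/2 + 7*m^2/2 + 11*m/2 + 5/2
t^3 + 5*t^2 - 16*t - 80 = (t - 4)*(t + 4)*(t + 5)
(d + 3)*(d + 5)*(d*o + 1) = d^3*o + 8*d^2*o + d^2 + 15*d*o + 8*d + 15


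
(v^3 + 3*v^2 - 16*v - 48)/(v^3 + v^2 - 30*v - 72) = (v - 4)/(v - 6)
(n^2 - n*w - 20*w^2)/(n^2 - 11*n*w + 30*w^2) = (-n - 4*w)/(-n + 6*w)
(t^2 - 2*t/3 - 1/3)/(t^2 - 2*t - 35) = (-3*t^2 + 2*t + 1)/(3*(-t^2 + 2*t + 35))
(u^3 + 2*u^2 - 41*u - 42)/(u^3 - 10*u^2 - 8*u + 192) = (u^2 + 8*u + 7)/(u^2 - 4*u - 32)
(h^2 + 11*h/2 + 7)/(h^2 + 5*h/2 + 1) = (2*h + 7)/(2*h + 1)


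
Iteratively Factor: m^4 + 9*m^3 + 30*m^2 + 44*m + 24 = (m + 2)*(m^3 + 7*m^2 + 16*m + 12) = (m + 2)^2*(m^2 + 5*m + 6) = (m + 2)^3*(m + 3)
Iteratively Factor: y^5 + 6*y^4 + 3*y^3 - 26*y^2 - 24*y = (y + 3)*(y^4 + 3*y^3 - 6*y^2 - 8*y) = y*(y + 3)*(y^3 + 3*y^2 - 6*y - 8) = y*(y + 1)*(y + 3)*(y^2 + 2*y - 8) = y*(y + 1)*(y + 3)*(y + 4)*(y - 2)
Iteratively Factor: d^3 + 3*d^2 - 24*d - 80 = (d + 4)*(d^2 - d - 20) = (d - 5)*(d + 4)*(d + 4)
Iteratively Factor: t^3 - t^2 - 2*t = (t + 1)*(t^2 - 2*t) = (t - 2)*(t + 1)*(t)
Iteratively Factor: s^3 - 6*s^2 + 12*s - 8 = (s - 2)*(s^2 - 4*s + 4) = (s - 2)^2*(s - 2)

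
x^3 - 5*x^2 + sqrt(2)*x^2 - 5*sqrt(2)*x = x*(x - 5)*(x + sqrt(2))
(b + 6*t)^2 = b^2 + 12*b*t + 36*t^2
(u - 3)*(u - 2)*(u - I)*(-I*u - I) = -I*u^4 - u^3 + 4*I*u^3 + 4*u^2 - I*u^2 - u - 6*I*u - 6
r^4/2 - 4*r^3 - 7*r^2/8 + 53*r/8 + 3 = (r/2 + 1/4)*(r - 8)*(r - 3/2)*(r + 1)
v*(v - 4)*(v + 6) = v^3 + 2*v^2 - 24*v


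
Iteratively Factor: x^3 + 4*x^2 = (x)*(x^2 + 4*x) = x^2*(x + 4)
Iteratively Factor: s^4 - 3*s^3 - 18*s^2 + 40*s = (s)*(s^3 - 3*s^2 - 18*s + 40) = s*(s - 2)*(s^2 - s - 20) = s*(s - 5)*(s - 2)*(s + 4)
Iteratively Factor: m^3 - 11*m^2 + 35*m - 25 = (m - 1)*(m^2 - 10*m + 25) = (m - 5)*(m - 1)*(m - 5)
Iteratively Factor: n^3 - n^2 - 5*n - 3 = (n + 1)*(n^2 - 2*n - 3) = (n + 1)^2*(n - 3)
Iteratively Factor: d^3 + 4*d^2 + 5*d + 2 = (d + 1)*(d^2 + 3*d + 2) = (d + 1)^2*(d + 2)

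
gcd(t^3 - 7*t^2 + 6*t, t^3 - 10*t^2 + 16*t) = t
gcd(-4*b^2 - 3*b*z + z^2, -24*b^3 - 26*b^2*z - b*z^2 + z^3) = b + z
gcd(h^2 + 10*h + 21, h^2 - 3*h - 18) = h + 3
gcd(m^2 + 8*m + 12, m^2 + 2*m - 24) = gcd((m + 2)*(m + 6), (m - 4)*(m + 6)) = m + 6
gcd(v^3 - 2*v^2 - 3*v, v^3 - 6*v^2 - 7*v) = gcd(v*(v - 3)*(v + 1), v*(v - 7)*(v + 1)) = v^2 + v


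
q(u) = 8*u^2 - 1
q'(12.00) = 192.00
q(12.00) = 1151.00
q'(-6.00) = -96.00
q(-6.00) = 287.00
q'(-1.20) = -19.20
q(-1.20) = 10.52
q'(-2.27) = -36.32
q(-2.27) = 40.22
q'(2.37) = 37.92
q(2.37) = 43.94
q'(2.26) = 36.16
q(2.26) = 39.86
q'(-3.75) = -60.00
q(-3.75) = 111.50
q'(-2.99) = -47.84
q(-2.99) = 70.52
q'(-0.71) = -11.36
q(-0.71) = 3.03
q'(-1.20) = -19.20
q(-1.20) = 10.52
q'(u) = 16*u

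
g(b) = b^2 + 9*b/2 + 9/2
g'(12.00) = 28.50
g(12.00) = 202.50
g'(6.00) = 16.50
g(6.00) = 67.50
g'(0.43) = 5.36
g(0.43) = 6.62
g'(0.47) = 5.44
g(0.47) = 6.84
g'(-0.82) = 2.86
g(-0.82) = 1.48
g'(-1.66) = 1.18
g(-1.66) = -0.21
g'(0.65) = 5.80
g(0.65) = 7.85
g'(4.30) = 13.10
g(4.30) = 42.34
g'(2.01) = 8.52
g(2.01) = 17.59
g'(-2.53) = -0.56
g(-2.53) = -0.48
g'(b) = 2*b + 9/2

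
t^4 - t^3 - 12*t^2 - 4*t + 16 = (t - 4)*(t - 1)*(t + 2)^2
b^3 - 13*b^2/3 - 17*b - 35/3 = (b - 7)*(b + 1)*(b + 5/3)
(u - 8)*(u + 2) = u^2 - 6*u - 16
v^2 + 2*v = v*(v + 2)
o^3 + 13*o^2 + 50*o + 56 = (o + 2)*(o + 4)*(o + 7)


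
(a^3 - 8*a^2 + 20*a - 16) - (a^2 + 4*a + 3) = a^3 - 9*a^2 + 16*a - 19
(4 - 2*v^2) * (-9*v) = 18*v^3 - 36*v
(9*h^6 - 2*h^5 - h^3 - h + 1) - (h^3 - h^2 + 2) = 9*h^6 - 2*h^5 - 2*h^3 + h^2 - h - 1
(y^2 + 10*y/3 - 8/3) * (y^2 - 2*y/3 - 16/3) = y^4 + 8*y^3/3 - 92*y^2/9 - 16*y + 128/9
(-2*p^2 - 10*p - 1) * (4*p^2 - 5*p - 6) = -8*p^4 - 30*p^3 + 58*p^2 + 65*p + 6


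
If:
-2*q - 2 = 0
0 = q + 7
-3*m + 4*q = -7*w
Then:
No Solution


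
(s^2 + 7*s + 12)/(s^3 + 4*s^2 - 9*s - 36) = 1/(s - 3)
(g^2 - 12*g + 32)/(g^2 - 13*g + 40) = (g - 4)/(g - 5)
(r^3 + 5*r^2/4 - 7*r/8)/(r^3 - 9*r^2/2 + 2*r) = (r + 7/4)/(r - 4)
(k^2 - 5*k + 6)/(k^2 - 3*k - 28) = (-k^2 + 5*k - 6)/(-k^2 + 3*k + 28)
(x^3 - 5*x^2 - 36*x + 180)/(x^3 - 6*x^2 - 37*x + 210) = (x - 6)/(x - 7)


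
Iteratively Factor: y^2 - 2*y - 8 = (y + 2)*(y - 4)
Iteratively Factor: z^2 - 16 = (z - 4)*(z + 4)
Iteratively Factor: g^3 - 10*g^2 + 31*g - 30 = (g - 3)*(g^2 - 7*g + 10) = (g - 5)*(g - 3)*(g - 2)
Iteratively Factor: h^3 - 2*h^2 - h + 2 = (h - 2)*(h^2 - 1) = (h - 2)*(h + 1)*(h - 1)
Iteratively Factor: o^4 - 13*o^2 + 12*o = (o + 4)*(o^3 - 4*o^2 + 3*o) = o*(o + 4)*(o^2 - 4*o + 3) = o*(o - 3)*(o + 4)*(o - 1)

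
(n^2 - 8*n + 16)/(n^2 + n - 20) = (n - 4)/(n + 5)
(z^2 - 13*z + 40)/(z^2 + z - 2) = (z^2 - 13*z + 40)/(z^2 + z - 2)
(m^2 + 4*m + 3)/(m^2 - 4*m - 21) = (m + 1)/(m - 7)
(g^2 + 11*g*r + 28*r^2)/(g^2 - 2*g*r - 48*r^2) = (-g^2 - 11*g*r - 28*r^2)/(-g^2 + 2*g*r + 48*r^2)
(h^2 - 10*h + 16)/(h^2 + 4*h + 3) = (h^2 - 10*h + 16)/(h^2 + 4*h + 3)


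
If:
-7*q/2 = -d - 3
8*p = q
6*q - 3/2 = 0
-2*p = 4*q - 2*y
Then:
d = -17/8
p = 1/32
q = 1/4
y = 17/32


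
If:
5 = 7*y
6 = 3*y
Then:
No Solution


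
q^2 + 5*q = q*(q + 5)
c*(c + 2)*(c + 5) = c^3 + 7*c^2 + 10*c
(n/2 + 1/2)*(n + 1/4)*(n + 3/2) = n^3/2 + 11*n^2/8 + 17*n/16 + 3/16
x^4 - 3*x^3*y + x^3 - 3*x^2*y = x^2*(x + 1)*(x - 3*y)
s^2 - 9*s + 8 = (s - 8)*(s - 1)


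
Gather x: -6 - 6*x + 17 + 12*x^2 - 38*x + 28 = 12*x^2 - 44*x + 39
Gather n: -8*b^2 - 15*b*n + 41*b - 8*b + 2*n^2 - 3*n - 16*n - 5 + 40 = -8*b^2 + 33*b + 2*n^2 + n*(-15*b - 19) + 35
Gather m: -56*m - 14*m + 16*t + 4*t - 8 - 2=-70*m + 20*t - 10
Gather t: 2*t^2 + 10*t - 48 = 2*t^2 + 10*t - 48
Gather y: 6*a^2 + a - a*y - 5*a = 6*a^2 - a*y - 4*a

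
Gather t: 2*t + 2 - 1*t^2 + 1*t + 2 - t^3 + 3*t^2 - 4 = -t^3 + 2*t^2 + 3*t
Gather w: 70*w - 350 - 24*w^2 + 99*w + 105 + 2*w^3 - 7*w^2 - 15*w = 2*w^3 - 31*w^2 + 154*w - 245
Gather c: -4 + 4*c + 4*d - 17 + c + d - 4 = 5*c + 5*d - 25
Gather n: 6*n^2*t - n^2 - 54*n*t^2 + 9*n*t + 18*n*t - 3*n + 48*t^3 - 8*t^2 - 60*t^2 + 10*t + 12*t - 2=n^2*(6*t - 1) + n*(-54*t^2 + 27*t - 3) + 48*t^3 - 68*t^2 + 22*t - 2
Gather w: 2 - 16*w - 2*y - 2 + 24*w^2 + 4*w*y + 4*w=24*w^2 + w*(4*y - 12) - 2*y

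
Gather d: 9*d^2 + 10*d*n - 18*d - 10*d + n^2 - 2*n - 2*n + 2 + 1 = 9*d^2 + d*(10*n - 28) + n^2 - 4*n + 3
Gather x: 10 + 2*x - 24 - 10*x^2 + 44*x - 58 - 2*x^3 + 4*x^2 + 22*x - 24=-2*x^3 - 6*x^2 + 68*x - 96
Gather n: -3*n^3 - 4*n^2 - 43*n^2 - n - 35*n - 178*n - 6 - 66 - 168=-3*n^3 - 47*n^2 - 214*n - 240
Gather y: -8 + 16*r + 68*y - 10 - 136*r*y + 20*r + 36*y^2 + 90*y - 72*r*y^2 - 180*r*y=36*r + y^2*(36 - 72*r) + y*(158 - 316*r) - 18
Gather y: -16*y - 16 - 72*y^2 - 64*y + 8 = -72*y^2 - 80*y - 8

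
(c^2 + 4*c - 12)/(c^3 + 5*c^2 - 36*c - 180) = (c - 2)/(c^2 - c - 30)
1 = 1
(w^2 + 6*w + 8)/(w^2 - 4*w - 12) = (w + 4)/(w - 6)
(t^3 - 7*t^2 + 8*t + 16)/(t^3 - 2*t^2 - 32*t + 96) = (t + 1)/(t + 6)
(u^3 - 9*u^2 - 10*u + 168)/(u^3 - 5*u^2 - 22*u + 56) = (u - 6)/(u - 2)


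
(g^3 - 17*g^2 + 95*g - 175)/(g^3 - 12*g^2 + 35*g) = (g - 5)/g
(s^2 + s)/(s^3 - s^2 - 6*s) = (s + 1)/(s^2 - s - 6)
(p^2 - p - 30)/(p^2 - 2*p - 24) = (p + 5)/(p + 4)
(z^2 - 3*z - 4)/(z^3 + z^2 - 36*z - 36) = (z - 4)/(z^2 - 36)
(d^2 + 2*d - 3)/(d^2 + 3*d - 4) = (d + 3)/(d + 4)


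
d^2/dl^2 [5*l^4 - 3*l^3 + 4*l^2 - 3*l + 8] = 60*l^2 - 18*l + 8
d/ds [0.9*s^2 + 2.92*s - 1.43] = 1.8*s + 2.92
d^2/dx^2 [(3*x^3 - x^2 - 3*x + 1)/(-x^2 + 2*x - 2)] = 2*(-x^3 + 27*x^2 - 48*x + 14)/(x^6 - 6*x^5 + 18*x^4 - 32*x^3 + 36*x^2 - 24*x + 8)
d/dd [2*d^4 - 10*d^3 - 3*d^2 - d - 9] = 8*d^3 - 30*d^2 - 6*d - 1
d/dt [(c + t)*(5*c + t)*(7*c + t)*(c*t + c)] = c*(35*c^3 + 94*c^2*t + 47*c^2 + 39*c*t^2 + 26*c*t + 4*t^3 + 3*t^2)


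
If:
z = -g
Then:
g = -z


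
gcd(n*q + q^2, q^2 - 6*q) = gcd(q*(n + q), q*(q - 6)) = q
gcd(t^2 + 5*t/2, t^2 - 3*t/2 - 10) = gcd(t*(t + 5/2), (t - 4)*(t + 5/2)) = t + 5/2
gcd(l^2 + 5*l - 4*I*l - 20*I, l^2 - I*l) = 1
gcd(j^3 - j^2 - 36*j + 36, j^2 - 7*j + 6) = j^2 - 7*j + 6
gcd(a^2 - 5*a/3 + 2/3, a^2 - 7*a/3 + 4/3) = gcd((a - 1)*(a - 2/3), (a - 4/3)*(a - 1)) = a - 1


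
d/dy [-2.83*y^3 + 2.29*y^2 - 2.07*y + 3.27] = -8.49*y^2 + 4.58*y - 2.07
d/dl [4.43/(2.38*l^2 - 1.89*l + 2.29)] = (8.3727 - 21.0868*l)/(2.38*l^2 - 1.89*l + 2.29)^2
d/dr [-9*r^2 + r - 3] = 1 - 18*r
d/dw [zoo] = 0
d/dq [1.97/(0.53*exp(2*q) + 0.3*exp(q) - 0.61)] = (-2.0882*exp(q) - 0.591)*exp(q)/(0.53*exp(2*q) + 0.3*exp(q) - 0.61)^2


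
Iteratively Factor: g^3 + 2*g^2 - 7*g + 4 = (g - 1)*(g^2 + 3*g - 4) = (g - 1)*(g + 4)*(g - 1)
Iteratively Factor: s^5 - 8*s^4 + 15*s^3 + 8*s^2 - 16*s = (s - 1)*(s^4 - 7*s^3 + 8*s^2 + 16*s) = (s - 4)*(s - 1)*(s^3 - 3*s^2 - 4*s) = s*(s - 4)*(s - 1)*(s^2 - 3*s - 4) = s*(s - 4)*(s - 1)*(s + 1)*(s - 4)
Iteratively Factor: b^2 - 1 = (b - 1)*(b + 1)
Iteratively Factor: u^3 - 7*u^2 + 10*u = (u - 5)*(u^2 - 2*u) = (u - 5)*(u - 2)*(u)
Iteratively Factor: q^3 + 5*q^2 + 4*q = (q)*(q^2 + 5*q + 4) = q*(q + 4)*(q + 1)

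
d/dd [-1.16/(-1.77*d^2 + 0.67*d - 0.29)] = (0.7772 - 4.1064*d)/(1.77*d^2 - 0.67*d + 0.29)^2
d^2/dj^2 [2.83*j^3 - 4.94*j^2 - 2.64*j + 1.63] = 16.98*j - 9.88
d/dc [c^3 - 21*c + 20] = 3*c^2 - 21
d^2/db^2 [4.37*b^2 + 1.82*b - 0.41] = 8.74000000000000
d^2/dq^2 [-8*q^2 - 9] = -16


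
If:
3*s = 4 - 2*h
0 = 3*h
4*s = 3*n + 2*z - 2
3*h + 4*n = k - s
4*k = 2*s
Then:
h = 0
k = 2/3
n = -1/6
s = 4/3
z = 47/12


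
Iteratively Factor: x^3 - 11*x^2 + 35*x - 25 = (x - 1)*(x^2 - 10*x + 25) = (x - 5)*(x - 1)*(x - 5)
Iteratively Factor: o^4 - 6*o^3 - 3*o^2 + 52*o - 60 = (o - 5)*(o^3 - o^2 - 8*o + 12) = (o - 5)*(o + 3)*(o^2 - 4*o + 4) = (o - 5)*(o - 2)*(o + 3)*(o - 2)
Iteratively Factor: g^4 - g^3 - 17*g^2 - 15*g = (g - 5)*(g^3 + 4*g^2 + 3*g) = g*(g - 5)*(g^2 + 4*g + 3) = g*(g - 5)*(g + 1)*(g + 3)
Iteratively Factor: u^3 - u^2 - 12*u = (u)*(u^2 - u - 12) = u*(u - 4)*(u + 3)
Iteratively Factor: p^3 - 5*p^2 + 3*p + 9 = (p - 3)*(p^2 - 2*p - 3) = (p - 3)^2*(p + 1)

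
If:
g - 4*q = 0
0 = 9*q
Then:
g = 0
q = 0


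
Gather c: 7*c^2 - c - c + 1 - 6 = 7*c^2 - 2*c - 5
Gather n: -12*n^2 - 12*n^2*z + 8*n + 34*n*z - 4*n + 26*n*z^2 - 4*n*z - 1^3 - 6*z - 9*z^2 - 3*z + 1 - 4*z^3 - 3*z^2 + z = n^2*(-12*z - 12) + n*(26*z^2 + 30*z + 4) - 4*z^3 - 12*z^2 - 8*z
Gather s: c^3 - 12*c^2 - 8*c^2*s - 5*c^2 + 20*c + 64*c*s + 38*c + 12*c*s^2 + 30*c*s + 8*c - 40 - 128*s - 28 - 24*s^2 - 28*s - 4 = c^3 - 17*c^2 + 66*c + s^2*(12*c - 24) + s*(-8*c^2 + 94*c - 156) - 72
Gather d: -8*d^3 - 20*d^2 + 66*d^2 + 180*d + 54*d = -8*d^3 + 46*d^2 + 234*d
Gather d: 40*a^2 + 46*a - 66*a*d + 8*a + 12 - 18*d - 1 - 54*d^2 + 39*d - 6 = 40*a^2 + 54*a - 54*d^2 + d*(21 - 66*a) + 5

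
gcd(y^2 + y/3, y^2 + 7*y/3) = y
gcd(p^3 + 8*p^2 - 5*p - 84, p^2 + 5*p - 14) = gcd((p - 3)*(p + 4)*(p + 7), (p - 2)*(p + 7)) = p + 7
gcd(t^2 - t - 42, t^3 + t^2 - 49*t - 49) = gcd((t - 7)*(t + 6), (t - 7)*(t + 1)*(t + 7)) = t - 7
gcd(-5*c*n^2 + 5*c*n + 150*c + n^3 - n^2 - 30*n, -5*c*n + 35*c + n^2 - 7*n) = 5*c - n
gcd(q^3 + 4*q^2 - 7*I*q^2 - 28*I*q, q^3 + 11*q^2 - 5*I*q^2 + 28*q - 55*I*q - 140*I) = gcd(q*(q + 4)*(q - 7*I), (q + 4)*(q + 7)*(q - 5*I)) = q + 4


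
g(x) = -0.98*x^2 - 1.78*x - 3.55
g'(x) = -1.96*x - 1.78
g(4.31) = -29.43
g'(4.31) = -10.23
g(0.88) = -5.88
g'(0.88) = -3.50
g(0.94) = -6.09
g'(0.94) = -3.62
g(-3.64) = -10.06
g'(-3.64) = 5.35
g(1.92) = -10.58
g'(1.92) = -5.54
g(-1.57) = -3.17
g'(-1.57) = 1.30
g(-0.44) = -2.96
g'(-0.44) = -0.92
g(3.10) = -18.49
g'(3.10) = -7.86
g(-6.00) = -28.15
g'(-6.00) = 9.98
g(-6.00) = -28.15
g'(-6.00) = 9.98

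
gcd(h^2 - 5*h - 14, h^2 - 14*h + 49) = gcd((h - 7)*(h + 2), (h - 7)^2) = h - 7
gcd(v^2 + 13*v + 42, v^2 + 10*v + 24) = v + 6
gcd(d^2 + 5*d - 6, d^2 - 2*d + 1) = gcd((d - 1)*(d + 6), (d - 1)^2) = d - 1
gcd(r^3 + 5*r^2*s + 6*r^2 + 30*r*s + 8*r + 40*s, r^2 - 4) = r + 2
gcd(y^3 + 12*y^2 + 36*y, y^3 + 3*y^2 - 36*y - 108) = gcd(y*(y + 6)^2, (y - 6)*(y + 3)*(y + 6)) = y + 6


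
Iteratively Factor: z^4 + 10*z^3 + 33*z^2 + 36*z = (z + 4)*(z^3 + 6*z^2 + 9*z) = z*(z + 4)*(z^2 + 6*z + 9) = z*(z + 3)*(z + 4)*(z + 3)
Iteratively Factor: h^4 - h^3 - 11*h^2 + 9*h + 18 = (h + 1)*(h^3 - 2*h^2 - 9*h + 18) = (h + 1)*(h + 3)*(h^2 - 5*h + 6) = (h - 3)*(h + 1)*(h + 3)*(h - 2)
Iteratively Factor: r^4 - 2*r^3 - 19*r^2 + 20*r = (r - 1)*(r^3 - r^2 - 20*r) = (r - 1)*(r + 4)*(r^2 - 5*r) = r*(r - 1)*(r + 4)*(r - 5)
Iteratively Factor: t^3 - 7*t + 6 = (t + 3)*(t^2 - 3*t + 2) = (t - 2)*(t + 3)*(t - 1)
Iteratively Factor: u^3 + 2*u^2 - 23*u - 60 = (u - 5)*(u^2 + 7*u + 12) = (u - 5)*(u + 4)*(u + 3)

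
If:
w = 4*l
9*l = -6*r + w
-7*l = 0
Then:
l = 0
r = 0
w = 0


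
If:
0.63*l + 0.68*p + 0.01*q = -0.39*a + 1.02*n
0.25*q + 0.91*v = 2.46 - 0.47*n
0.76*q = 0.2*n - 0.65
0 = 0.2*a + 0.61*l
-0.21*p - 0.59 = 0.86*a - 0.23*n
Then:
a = 0.177987616803824*v - 1.26068741711637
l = 0.413340136759466 - 0.0583565956733849*v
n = 4.99042239685658 - 1.69842829076621*v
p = 7.8189920476052 - 2.58908503489294*v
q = 0.458005893909627 - 0.446954813359528*v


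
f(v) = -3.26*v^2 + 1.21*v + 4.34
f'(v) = 1.21 - 6.52*v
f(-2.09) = -12.43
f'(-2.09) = 14.84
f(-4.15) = -56.83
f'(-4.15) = 28.27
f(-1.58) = -5.71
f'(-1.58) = 11.51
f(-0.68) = 2.01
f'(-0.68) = 5.64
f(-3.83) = -48.11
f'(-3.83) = 26.18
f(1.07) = 1.90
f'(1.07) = -5.77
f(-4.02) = -53.21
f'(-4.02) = 27.42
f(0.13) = 4.44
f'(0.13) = 0.36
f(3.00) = -21.37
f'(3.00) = -18.35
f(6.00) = -105.76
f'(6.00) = -37.91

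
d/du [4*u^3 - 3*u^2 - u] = 12*u^2 - 6*u - 1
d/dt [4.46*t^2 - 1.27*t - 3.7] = 8.92*t - 1.27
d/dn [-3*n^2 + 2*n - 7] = 2 - 6*n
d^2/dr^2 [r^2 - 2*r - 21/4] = 2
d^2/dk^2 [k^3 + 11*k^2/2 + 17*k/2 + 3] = 6*k + 11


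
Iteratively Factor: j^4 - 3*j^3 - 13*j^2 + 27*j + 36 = (j - 3)*(j^3 - 13*j - 12) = (j - 4)*(j - 3)*(j^2 + 4*j + 3) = (j - 4)*(j - 3)*(j + 1)*(j + 3)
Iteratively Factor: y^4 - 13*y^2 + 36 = (y - 2)*(y^3 + 2*y^2 - 9*y - 18) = (y - 3)*(y - 2)*(y^2 + 5*y + 6) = (y - 3)*(y - 2)*(y + 3)*(y + 2)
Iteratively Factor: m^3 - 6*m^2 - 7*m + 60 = (m - 5)*(m^2 - m - 12) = (m - 5)*(m - 4)*(m + 3)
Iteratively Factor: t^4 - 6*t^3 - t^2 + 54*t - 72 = (t - 3)*(t^3 - 3*t^2 - 10*t + 24) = (t - 3)*(t - 2)*(t^2 - t - 12) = (t - 3)*(t - 2)*(t + 3)*(t - 4)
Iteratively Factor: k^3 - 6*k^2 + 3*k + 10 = (k - 5)*(k^2 - k - 2) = (k - 5)*(k + 1)*(k - 2)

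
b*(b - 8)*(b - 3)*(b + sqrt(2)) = b^4 - 11*b^3 + sqrt(2)*b^3 - 11*sqrt(2)*b^2 + 24*b^2 + 24*sqrt(2)*b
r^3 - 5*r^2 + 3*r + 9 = (r - 3)^2*(r + 1)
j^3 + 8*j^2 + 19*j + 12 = (j + 1)*(j + 3)*(j + 4)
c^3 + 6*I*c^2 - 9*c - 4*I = (c + I)^2*(c + 4*I)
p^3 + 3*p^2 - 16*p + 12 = (p - 2)*(p - 1)*(p + 6)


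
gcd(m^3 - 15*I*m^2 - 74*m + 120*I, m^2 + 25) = m - 5*I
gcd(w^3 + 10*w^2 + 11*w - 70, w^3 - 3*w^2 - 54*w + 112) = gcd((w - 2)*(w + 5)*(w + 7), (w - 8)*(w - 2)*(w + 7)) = w^2 + 5*w - 14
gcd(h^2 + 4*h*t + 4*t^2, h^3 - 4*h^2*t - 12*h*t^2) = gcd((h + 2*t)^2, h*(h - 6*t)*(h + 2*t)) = h + 2*t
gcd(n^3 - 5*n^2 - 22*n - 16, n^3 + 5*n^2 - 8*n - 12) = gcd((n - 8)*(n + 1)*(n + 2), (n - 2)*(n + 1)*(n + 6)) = n + 1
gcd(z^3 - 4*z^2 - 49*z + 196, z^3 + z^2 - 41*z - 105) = z - 7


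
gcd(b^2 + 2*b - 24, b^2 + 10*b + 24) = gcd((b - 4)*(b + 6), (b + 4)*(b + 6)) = b + 6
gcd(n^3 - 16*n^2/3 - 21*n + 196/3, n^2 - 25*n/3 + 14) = n - 7/3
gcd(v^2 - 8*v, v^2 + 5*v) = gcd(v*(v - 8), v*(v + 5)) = v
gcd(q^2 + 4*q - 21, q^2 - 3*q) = q - 3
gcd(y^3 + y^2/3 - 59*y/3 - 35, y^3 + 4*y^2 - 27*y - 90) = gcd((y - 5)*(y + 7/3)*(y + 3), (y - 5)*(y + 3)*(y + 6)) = y^2 - 2*y - 15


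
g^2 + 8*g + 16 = (g + 4)^2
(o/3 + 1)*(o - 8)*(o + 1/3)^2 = o^4/3 - 13*o^3/9 - 245*o^2/27 - 149*o/27 - 8/9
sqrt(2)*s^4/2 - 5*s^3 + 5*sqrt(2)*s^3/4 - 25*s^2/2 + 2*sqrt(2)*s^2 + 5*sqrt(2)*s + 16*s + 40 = (s + 5/2)*(s - 4*sqrt(2))*(s - 2*sqrt(2))*(sqrt(2)*s/2 + 1)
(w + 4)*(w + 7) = w^2 + 11*w + 28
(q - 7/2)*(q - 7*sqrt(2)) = q^2 - 7*sqrt(2)*q - 7*q/2 + 49*sqrt(2)/2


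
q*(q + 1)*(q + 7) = q^3 + 8*q^2 + 7*q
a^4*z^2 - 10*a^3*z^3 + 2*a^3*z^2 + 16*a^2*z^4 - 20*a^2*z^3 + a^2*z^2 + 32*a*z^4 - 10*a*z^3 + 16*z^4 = (a - 8*z)*(a - 2*z)*(a*z + z)^2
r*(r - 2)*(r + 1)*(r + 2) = r^4 + r^3 - 4*r^2 - 4*r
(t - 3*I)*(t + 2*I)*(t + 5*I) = t^3 + 4*I*t^2 + 11*t + 30*I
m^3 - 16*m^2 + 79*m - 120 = (m - 8)*(m - 5)*(m - 3)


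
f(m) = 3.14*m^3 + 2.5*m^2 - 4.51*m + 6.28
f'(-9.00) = 713.51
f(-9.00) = -2039.69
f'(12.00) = 1411.97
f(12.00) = 5738.08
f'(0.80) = 5.52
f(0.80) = 5.88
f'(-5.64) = 266.94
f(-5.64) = -452.09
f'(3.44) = 124.16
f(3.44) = 148.17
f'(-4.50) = 163.74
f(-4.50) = -208.93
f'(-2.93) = 61.71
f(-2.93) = -38.03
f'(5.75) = 335.69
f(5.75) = 659.95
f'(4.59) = 216.90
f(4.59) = 341.90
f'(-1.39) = 6.74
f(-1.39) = 8.95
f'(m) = 9.42*m^2 + 5.0*m - 4.51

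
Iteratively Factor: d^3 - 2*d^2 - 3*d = (d + 1)*(d^2 - 3*d) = d*(d + 1)*(d - 3)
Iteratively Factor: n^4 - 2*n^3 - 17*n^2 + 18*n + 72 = (n + 3)*(n^3 - 5*n^2 - 2*n + 24) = (n - 3)*(n + 3)*(n^2 - 2*n - 8) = (n - 3)*(n + 2)*(n + 3)*(n - 4)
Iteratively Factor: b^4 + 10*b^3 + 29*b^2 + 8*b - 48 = (b - 1)*(b^3 + 11*b^2 + 40*b + 48) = (b - 1)*(b + 4)*(b^2 + 7*b + 12) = (b - 1)*(b + 3)*(b + 4)*(b + 4)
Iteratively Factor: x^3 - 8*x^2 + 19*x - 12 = (x - 1)*(x^2 - 7*x + 12) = (x - 3)*(x - 1)*(x - 4)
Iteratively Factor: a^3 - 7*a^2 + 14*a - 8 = (a - 1)*(a^2 - 6*a + 8) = (a - 2)*(a - 1)*(a - 4)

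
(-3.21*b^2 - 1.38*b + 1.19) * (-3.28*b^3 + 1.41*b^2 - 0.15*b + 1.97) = 10.5288*b^5 + 0.000300000000000189*b^4 - 5.3675*b^3 - 4.4388*b^2 - 2.8971*b + 2.3443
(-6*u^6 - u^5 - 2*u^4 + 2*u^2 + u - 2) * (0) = 0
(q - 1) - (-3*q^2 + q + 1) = 3*q^2 - 2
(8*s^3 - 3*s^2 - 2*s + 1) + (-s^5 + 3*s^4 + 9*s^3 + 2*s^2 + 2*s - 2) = -s^5 + 3*s^4 + 17*s^3 - s^2 - 1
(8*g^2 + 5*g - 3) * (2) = 16*g^2 + 10*g - 6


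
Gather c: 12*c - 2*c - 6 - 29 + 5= 10*c - 30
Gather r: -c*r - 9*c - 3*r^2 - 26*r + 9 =-9*c - 3*r^2 + r*(-c - 26) + 9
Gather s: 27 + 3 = 30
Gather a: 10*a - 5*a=5*a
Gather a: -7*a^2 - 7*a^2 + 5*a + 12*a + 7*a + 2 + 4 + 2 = -14*a^2 + 24*a + 8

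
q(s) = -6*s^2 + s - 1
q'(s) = 1 - 12*s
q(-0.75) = -5.12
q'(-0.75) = 10.00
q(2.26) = -29.39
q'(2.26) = -26.12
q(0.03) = -0.98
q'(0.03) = 0.64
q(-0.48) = -2.86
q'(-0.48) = 6.76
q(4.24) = -104.63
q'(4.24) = -49.88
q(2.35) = -31.78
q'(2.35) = -27.20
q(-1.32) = -12.77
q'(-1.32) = 16.84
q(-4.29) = -115.71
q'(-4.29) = 52.48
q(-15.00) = -1366.00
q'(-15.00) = 181.00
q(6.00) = -211.00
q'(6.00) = -71.00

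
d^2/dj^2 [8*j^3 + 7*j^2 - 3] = 48*j + 14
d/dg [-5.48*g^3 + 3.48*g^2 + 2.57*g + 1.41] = -16.44*g^2 + 6.96*g + 2.57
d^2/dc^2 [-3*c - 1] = 0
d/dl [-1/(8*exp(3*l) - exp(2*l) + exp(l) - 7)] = (24*exp(2*l) - 2*exp(l) + 1)*exp(l)/(8*exp(3*l) - exp(2*l) + exp(l) - 7)^2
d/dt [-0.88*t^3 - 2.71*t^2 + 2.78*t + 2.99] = -2.64*t^2 - 5.42*t + 2.78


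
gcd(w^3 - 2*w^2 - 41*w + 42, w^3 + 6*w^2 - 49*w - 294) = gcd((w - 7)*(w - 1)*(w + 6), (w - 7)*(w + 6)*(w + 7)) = w^2 - w - 42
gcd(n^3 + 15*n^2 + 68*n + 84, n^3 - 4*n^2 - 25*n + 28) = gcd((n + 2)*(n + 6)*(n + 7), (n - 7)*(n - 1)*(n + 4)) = 1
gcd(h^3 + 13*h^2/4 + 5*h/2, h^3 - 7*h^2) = h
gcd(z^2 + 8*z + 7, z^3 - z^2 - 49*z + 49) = z + 7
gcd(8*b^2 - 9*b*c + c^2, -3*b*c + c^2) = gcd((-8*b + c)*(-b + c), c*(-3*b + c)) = 1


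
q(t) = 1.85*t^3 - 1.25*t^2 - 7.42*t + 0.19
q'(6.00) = 177.38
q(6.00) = 310.27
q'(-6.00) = 207.38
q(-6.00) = -399.89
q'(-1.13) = 2.49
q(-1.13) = 4.31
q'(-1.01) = 0.77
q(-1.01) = 4.50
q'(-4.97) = 142.09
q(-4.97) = -220.92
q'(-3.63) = 74.79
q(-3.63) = -77.84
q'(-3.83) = 83.57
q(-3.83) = -93.66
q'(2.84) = 30.24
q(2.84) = 11.41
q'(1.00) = -4.37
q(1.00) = -6.63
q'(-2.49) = 33.22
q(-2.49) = -17.65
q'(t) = 5.55*t^2 - 2.5*t - 7.42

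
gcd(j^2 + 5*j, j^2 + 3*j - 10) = j + 5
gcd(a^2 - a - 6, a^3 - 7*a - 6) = a^2 - a - 6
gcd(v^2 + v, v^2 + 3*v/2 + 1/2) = v + 1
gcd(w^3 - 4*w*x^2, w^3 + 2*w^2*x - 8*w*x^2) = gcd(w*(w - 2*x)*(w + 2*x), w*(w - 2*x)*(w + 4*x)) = -w^2 + 2*w*x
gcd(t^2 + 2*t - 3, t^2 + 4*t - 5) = t - 1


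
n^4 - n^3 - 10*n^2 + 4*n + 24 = (n - 3)*(n - 2)*(n + 2)^2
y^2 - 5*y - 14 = (y - 7)*(y + 2)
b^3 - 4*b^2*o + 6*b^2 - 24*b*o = b*(b + 6)*(b - 4*o)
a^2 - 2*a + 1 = (a - 1)^2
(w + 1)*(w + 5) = w^2 + 6*w + 5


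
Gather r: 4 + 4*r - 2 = 4*r + 2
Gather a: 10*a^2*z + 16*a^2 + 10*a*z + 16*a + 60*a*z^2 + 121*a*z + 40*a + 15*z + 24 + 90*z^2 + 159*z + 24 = a^2*(10*z + 16) + a*(60*z^2 + 131*z + 56) + 90*z^2 + 174*z + 48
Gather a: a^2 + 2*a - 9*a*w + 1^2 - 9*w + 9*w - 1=a^2 + a*(2 - 9*w)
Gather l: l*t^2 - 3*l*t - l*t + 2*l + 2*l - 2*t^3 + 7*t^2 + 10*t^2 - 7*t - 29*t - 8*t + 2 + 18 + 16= l*(t^2 - 4*t + 4) - 2*t^3 + 17*t^2 - 44*t + 36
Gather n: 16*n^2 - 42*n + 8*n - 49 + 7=16*n^2 - 34*n - 42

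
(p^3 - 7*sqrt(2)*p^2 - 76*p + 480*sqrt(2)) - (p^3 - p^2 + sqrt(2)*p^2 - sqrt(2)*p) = -8*sqrt(2)*p^2 + p^2 - 76*p + sqrt(2)*p + 480*sqrt(2)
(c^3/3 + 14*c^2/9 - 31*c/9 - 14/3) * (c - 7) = c^4/3 - 7*c^3/9 - 43*c^2/3 + 175*c/9 + 98/3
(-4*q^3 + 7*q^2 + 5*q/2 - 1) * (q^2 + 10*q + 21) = -4*q^5 - 33*q^4 - 23*q^3/2 + 171*q^2 + 85*q/2 - 21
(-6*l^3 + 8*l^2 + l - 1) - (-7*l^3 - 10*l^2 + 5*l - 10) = l^3 + 18*l^2 - 4*l + 9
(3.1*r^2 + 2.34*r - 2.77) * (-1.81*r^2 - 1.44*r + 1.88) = -5.611*r^4 - 8.6994*r^3 + 7.4721*r^2 + 8.388*r - 5.2076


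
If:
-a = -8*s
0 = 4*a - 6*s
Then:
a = 0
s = 0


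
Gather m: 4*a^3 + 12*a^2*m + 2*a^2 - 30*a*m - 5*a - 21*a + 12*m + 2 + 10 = 4*a^3 + 2*a^2 - 26*a + m*(12*a^2 - 30*a + 12) + 12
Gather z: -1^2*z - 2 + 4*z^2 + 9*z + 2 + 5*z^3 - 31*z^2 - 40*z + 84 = 5*z^3 - 27*z^2 - 32*z + 84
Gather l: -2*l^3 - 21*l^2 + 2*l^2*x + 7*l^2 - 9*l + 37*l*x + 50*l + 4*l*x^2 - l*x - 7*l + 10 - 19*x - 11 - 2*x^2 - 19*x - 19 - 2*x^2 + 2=-2*l^3 + l^2*(2*x - 14) + l*(4*x^2 + 36*x + 34) - 4*x^2 - 38*x - 18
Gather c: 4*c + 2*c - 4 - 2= 6*c - 6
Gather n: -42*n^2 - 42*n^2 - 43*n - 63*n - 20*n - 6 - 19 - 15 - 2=-84*n^2 - 126*n - 42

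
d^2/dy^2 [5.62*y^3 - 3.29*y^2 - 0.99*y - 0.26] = 33.72*y - 6.58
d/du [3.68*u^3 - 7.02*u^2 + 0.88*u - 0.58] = 11.04*u^2 - 14.04*u + 0.88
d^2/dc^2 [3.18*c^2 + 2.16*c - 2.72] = 6.36000000000000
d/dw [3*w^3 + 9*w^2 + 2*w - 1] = 9*w^2 + 18*w + 2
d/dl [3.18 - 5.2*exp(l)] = -5.2*exp(l)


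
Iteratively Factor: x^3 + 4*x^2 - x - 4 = (x - 1)*(x^2 + 5*x + 4) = (x - 1)*(x + 4)*(x + 1)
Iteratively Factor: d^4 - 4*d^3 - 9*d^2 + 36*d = (d)*(d^3 - 4*d^2 - 9*d + 36) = d*(d - 4)*(d^2 - 9) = d*(d - 4)*(d + 3)*(d - 3)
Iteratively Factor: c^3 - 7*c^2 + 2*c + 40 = (c - 5)*(c^2 - 2*c - 8) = (c - 5)*(c + 2)*(c - 4)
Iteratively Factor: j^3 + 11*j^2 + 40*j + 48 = (j + 4)*(j^2 + 7*j + 12) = (j + 4)^2*(j + 3)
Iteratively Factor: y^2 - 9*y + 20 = (y - 5)*(y - 4)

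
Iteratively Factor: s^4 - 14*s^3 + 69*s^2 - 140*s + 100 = (s - 2)*(s^3 - 12*s^2 + 45*s - 50) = (s - 5)*(s - 2)*(s^2 - 7*s + 10) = (s - 5)^2*(s - 2)*(s - 2)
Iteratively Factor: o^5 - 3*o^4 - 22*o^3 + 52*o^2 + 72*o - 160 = (o - 5)*(o^4 + 2*o^3 - 12*o^2 - 8*o + 32) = (o - 5)*(o + 4)*(o^3 - 2*o^2 - 4*o + 8) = (o - 5)*(o + 2)*(o + 4)*(o^2 - 4*o + 4) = (o - 5)*(o - 2)*(o + 2)*(o + 4)*(o - 2)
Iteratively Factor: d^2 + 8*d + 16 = (d + 4)*(d + 4)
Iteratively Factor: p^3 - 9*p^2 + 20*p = (p)*(p^2 - 9*p + 20) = p*(p - 5)*(p - 4)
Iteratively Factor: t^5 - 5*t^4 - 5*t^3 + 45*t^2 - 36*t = (t - 3)*(t^4 - 2*t^3 - 11*t^2 + 12*t) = (t - 4)*(t - 3)*(t^3 + 2*t^2 - 3*t) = (t - 4)*(t - 3)*(t + 3)*(t^2 - t) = (t - 4)*(t - 3)*(t - 1)*(t + 3)*(t)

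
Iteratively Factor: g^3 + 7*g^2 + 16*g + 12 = (g + 3)*(g^2 + 4*g + 4) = (g + 2)*(g + 3)*(g + 2)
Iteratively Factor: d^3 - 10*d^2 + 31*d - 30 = (d - 3)*(d^2 - 7*d + 10) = (d - 5)*(d - 3)*(d - 2)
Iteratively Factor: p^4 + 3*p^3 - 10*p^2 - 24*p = (p + 4)*(p^3 - p^2 - 6*p) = (p - 3)*(p + 4)*(p^2 + 2*p) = p*(p - 3)*(p + 4)*(p + 2)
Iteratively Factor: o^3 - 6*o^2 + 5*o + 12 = (o - 3)*(o^2 - 3*o - 4) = (o - 3)*(o + 1)*(o - 4)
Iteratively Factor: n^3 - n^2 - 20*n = (n - 5)*(n^2 + 4*n) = n*(n - 5)*(n + 4)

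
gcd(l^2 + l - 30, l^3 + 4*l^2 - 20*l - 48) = l + 6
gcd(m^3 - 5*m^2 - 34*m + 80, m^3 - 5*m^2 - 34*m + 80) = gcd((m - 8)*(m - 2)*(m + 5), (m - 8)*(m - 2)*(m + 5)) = m^3 - 5*m^2 - 34*m + 80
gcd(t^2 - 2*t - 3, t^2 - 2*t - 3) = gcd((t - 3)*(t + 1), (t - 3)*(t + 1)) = t^2 - 2*t - 3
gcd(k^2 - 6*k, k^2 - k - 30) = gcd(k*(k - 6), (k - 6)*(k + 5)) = k - 6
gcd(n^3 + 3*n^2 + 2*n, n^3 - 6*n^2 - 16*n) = n^2 + 2*n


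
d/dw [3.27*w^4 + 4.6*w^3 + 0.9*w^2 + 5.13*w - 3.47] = 13.08*w^3 + 13.8*w^2 + 1.8*w + 5.13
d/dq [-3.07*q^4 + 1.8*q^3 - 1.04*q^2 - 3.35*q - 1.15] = -12.28*q^3 + 5.4*q^2 - 2.08*q - 3.35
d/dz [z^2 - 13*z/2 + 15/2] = 2*z - 13/2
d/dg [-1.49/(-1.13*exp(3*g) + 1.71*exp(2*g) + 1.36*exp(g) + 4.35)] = (-5.0511*exp(2*g) + 5.0958*exp(g) + 2.0264)*exp(g)/(-1.13*exp(3*g) + 1.71*exp(2*g) + 1.36*exp(g) + 4.35)^2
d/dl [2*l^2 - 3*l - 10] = 4*l - 3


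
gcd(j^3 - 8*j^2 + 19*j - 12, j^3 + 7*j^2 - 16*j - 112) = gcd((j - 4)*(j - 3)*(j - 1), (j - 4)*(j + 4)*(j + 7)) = j - 4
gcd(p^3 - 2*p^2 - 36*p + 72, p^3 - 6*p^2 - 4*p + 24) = p^2 - 8*p + 12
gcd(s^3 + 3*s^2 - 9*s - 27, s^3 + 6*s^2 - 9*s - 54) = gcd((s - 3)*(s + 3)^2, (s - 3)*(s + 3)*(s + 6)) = s^2 - 9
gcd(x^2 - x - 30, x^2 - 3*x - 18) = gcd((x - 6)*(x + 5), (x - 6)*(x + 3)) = x - 6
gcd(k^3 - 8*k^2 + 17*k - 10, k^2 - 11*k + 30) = k - 5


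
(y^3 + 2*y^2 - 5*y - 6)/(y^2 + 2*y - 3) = (y^2 - y - 2)/(y - 1)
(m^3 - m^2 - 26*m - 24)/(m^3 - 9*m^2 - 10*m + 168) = (m + 1)/(m - 7)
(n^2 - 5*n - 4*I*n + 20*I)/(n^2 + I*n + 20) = (n - 5)/(n + 5*I)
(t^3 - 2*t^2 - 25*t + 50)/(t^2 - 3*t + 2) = (t^2 - 25)/(t - 1)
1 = 1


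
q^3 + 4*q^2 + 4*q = q*(q + 2)^2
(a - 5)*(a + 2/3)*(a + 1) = a^3 - 10*a^2/3 - 23*a/3 - 10/3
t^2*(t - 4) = t^3 - 4*t^2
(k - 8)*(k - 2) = k^2 - 10*k + 16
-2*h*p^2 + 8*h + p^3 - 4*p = (-2*h + p)*(p - 2)*(p + 2)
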